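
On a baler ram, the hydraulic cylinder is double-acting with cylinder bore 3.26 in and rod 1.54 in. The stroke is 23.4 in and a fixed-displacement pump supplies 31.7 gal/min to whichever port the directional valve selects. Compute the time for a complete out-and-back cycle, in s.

t ≈ 2.84 s

Cap-side area A_cap = π/4 × (3.26 in)² = 8.347 in^2
Rod-side annular area A_ann = π/4 × (3.26² − 1.54²) = 6.484 in^2
t_ext = A_cap·L/Q = 1.600 s
t_ret = A_ann·L/Q = 1.243 s
t_cycle = t_ext + t_ret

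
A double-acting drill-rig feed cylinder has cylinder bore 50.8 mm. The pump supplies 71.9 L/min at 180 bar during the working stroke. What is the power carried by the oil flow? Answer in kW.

W ≈ 21.6 kW

Hydraulic power = P × Q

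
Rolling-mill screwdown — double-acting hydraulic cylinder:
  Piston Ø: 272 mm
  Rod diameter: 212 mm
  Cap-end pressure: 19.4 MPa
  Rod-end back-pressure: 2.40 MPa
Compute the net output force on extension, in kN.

F ≈ 1070 kN

Cap-side area A_cap = π/4 × (272 mm)² = 58110 mm^2
Rod-side annular area A_ann = π/4 × (272² − 212²) = 22810 mm^2
Net thrust = P_cap·A_cap − P_rod·A_ann = 1127 kN − 54.74 kN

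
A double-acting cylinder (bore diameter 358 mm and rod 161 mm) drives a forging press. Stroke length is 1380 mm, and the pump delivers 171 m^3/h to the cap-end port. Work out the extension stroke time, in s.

t ≈ 2.92 s

Cap-side area A_cap = π/4 × (358 mm)² = 1.007e5 mm^2
Swept volume V = A × L; t = V / Q = A·L / Q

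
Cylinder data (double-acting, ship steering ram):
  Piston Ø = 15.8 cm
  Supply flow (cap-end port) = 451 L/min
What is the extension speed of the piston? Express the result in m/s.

v ≈ 0.383 m/s

Cap-side area A_cap = π/4 × (15.8 cm)² = 196.1 cm^2
v = Q / A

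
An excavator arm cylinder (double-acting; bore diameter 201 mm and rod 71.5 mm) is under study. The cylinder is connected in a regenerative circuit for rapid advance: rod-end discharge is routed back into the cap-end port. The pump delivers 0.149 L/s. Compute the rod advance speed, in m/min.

In regeneration the rod-end outflow joins the pump flow into the cap end, so the net volume the pump must supply per unit advance equals the rod cross-section area.
Rod cross-section A_rod = π/4 × (71.5 mm)² = 4015 mm^2
v = Q_pump / A_rod

v ≈ 2.23 m/min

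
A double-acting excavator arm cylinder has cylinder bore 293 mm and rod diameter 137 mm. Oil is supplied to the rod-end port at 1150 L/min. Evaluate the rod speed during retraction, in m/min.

v ≈ 21.8 m/min

Rod-side annular area A_ann = π/4 × (293² − 137²) = 52680 mm^2
Flow into the rod-end port fills the annular volume.
v = Q / A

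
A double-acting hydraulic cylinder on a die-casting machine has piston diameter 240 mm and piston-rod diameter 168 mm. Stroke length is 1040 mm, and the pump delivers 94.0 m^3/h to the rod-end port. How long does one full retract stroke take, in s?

Rod-side annular area A_ann = π/4 × (240² − 168²) = 23070 mm^2
Swept volume V = A × L; t = V / Q = A·L / Q

t ≈ 0.919 s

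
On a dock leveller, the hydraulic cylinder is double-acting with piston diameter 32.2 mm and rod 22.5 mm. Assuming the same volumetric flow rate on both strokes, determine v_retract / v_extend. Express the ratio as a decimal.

v_ret/v_ext ≈ 1.95

Cap-side area A_cap = π/4 × (32.2 mm)² = 814.3 mm^2
Rod-side annular area A_ann = π/4 × (32.2² − 22.5²) = 416.7 mm^2
For equal Q, v ∝ 1/A, so v_ret/v_ext = A_cap/A_ann.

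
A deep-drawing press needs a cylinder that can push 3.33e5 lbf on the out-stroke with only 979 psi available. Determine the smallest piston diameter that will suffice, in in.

D ≈ 20.8 in

Extension force acts on the full piston face: F = P × (π/4)D².
D = √(4F / (πP)) = √(4 × 3.33e5 lbf / (π × 979 psi))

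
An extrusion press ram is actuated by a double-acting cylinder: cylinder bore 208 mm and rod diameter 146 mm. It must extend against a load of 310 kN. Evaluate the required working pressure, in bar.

Cap-side area A_cap = π/4 × (208 mm)² = 33980 mm^2
P = F / A = 310 kN / A

P ≈ 91.2 bar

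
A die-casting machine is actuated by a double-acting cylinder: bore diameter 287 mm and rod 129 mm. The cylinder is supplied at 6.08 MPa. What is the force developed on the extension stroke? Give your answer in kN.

F ≈ 393 kN

Cap-side area A_cap = π/4 × (287 mm)² = 64690 mm^2
F = P × A_cap = 6.08 MPa × A_cap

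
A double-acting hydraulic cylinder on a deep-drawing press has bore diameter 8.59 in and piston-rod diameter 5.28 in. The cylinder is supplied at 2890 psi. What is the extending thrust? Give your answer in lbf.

Cap-side area A_cap = π/4 × (8.59 in)² = 57.95 in^2
F = P × A_cap = 2890 psi × A_cap

F ≈ 1.67e5 lbf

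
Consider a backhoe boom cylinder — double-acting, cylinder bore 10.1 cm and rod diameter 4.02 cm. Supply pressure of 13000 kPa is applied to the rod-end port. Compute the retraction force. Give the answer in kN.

Rod-side annular area A_ann = π/4 × (10.1² − 4.02²) = 67.43 cm^2
On retraction the pressure acts on the annular area (bore minus rod).
F = P × A_ann

F ≈ 87.7 kN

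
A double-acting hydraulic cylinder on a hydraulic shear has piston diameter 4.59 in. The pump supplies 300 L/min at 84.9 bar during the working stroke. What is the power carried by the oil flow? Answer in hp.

W ≈ 56.9 hp

Hydraulic power = P × Q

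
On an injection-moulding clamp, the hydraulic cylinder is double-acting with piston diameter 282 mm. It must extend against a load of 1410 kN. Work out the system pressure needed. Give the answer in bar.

Cap-side area A_cap = π/4 × (282 mm)² = 62460 mm^2
P = F / A = 1410 kN / A

P ≈ 226 bar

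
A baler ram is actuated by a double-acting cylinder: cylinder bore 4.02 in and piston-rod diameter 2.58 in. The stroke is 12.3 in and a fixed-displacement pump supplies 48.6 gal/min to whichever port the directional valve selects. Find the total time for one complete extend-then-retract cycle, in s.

t ≈ 1.33 s

Cap-side area A_cap = π/4 × (4.02 in)² = 12.69 in^2
Rod-side annular area A_ann = π/4 × (4.02² − 2.58²) = 7.464 in^2
t_ext = A_cap·L/Q = 0.8344 s
t_ret = A_ann·L/Q = 0.4907 s
t_cycle = t_ext + t_ret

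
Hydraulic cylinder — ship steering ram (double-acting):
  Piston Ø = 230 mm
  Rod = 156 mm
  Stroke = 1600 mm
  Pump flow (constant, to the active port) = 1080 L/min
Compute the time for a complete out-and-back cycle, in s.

Cap-side area A_cap = π/4 × (230 mm)² = 41550 mm^2
Rod-side annular area A_ann = π/4 × (230² − 156²) = 22430 mm^2
t_ext = A_cap·L/Q = 3.693 s
t_ret = A_ann·L/Q = 1.994 s
t_cycle = t_ext + t_ret

t ≈ 5.69 s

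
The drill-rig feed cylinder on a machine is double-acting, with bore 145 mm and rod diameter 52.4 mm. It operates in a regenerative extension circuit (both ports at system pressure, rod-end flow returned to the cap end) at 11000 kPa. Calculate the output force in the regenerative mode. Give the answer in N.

F ≈ 23700 N

With equal pressure on both faces, forces on the annular region cancel; the net push is pressure × rod cross-section.
Rod cross-section A_rod = π/4 × (52.4 mm)² = 2157 mm^2
F = P × A_rod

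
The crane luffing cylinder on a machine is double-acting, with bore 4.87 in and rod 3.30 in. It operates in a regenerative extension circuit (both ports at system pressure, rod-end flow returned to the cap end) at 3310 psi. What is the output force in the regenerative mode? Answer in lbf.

F ≈ 28300 lbf

With equal pressure on both faces, forces on the annular region cancel; the net push is pressure × rod cross-section.
Rod cross-section A_rod = π/4 × (3.30 in)² = 8.553 in^2
F = P × A_rod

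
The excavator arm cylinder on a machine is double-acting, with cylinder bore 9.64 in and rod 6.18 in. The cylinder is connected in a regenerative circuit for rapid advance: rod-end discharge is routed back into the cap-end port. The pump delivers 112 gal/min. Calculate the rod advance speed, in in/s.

v ≈ 14.4 in/s

In regeneration the rod-end outflow joins the pump flow into the cap end, so the net volume the pump must supply per unit advance equals the rod cross-section area.
Rod cross-section A_rod = π/4 × (6.18 in)² = 30.00 in^2
v = Q_pump / A_rod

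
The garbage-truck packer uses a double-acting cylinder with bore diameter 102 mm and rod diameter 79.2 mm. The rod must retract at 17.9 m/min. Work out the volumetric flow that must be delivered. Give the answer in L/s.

Q ≈ 0.968 L/s

Rod-side annular area A_ann = π/4 × (102² − 79.2²) = 3245 mm^2
Q = A × v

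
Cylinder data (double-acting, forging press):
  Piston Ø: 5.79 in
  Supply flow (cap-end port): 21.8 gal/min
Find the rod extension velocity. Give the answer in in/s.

v ≈ 3.19 in/s

Cap-side area A_cap = π/4 × (5.79 in)² = 26.33 in^2
v = Q / A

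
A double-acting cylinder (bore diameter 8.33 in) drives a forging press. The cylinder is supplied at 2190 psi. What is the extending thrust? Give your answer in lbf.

Cap-side area A_cap = π/4 × (8.33 in)² = 54.50 in^2
F = P × A_cap = 2190 psi × A_cap

F ≈ 1.19e5 lbf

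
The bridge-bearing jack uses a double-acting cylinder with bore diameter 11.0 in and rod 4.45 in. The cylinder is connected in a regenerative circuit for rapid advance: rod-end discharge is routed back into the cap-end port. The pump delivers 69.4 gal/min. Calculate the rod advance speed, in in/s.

v ≈ 17.2 in/s

In regeneration the rod-end outflow joins the pump flow into the cap end, so the net volume the pump must supply per unit advance equals the rod cross-section area.
Rod cross-section A_rod = π/4 × (4.45 in)² = 15.55 in^2
v = Q_pump / A_rod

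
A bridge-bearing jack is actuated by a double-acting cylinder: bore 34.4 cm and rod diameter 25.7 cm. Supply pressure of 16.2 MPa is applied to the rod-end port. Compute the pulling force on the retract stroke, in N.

Rod-side annular area A_ann = π/4 × (34.4² − 25.7²) = 410.7 cm^2
On retraction the pressure acts on the annular area (bore minus rod).
F = P × A_ann

F ≈ 6.65e5 N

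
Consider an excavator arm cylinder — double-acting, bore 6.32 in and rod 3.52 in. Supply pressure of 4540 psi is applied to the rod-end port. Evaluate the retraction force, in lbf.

Rod-side annular area A_ann = π/4 × (6.32² − 3.52²) = 21.64 in^2
On retraction the pressure acts on the annular area (bore minus rod).
F = P × A_ann

F ≈ 98200 lbf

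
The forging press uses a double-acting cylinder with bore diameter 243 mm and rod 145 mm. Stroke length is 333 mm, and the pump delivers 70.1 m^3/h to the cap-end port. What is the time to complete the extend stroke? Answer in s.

Cap-side area A_cap = π/4 × (243 mm)² = 46380 mm^2
Swept volume V = A × L; t = V / Q = A·L / Q

t ≈ 0.793 s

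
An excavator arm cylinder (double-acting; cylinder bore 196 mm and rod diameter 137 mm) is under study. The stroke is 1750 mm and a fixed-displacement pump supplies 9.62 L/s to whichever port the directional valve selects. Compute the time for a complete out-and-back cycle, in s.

t ≈ 8.30 s

Cap-side area A_cap = π/4 × (196 mm)² = 30170 mm^2
Rod-side annular area A_ann = π/4 × (196² − 137²) = 15430 mm^2
t_ext = A_cap·L/Q = 5.489 s
t_ret = A_ann·L/Q = 2.807 s
t_cycle = t_ext + t_ret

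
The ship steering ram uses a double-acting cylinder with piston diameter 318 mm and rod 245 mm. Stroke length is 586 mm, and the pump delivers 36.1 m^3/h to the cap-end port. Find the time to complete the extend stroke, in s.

t ≈ 4.64 s

Cap-side area A_cap = π/4 × (318 mm)² = 79420 mm^2
Swept volume V = A × L; t = V / Q = A·L / Q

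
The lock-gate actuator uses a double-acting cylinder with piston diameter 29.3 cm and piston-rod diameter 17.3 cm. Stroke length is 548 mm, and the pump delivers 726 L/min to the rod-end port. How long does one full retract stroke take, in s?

t ≈ 1.99 s

Rod-side annular area A_ann = π/4 × (29.3² − 17.3²) = 439.2 cm^2
Swept volume V = A × L; t = V / Q = A·L / Q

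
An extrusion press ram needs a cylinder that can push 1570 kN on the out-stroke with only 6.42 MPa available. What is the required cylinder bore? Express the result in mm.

Extension force acts on the full piston face: F = P × (π/4)D².
D = √(4F / (πP)) = √(4 × 1570 kN / (π × 6.42 MPa))

D ≈ 558 mm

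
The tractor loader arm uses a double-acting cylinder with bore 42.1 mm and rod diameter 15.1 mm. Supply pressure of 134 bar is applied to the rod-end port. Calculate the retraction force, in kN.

Rod-side annular area A_ann = π/4 × (42.1² − 15.1²) = 1213 mm^2
On retraction the pressure acts on the annular area (bore minus rod).
F = P × A_ann

F ≈ 16.3 kN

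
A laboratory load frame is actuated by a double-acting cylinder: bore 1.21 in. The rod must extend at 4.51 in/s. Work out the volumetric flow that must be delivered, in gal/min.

Q ≈ 1.35 gal/min

Cap-side area A_cap = π/4 × (1.21 in)² = 1.150 in^2
Q = A × v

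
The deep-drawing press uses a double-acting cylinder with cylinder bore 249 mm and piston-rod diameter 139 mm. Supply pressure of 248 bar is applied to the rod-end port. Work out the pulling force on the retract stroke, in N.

Rod-side annular area A_ann = π/4 × (249² − 139²) = 33520 mm^2
On retraction the pressure acts on the annular area (bore minus rod).
F = P × A_ann

F ≈ 8.31e5 N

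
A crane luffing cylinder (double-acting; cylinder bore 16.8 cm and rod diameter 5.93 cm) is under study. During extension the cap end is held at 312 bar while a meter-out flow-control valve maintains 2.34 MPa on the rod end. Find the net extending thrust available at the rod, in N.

Cap-side area A_cap = π/4 × (16.8 cm)² = 221.7 cm^2
Rod-side annular area A_ann = π/4 × (16.8² − 5.93²) = 194.1 cm^2
Net thrust = P_cap·A_cap − P_rod·A_ann = 6.916e5 N − 45410 N

F ≈ 6.46e5 N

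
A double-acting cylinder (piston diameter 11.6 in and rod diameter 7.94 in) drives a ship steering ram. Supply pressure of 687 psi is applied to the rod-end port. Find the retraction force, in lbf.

F ≈ 38600 lbf

Rod-side annular area A_ann = π/4 × (11.6² − 7.94²) = 56.17 in^2
On retraction the pressure acts on the annular area (bore minus rod).
F = P × A_ann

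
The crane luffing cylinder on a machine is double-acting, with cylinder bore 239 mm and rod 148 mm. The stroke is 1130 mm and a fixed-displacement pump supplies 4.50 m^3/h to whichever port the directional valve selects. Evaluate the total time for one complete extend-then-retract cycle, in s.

Cap-side area A_cap = π/4 × (239 mm)² = 44860 mm^2
Rod-side annular area A_ann = π/4 × (239² − 148²) = 27660 mm^2
t_ext = A_cap·L/Q = 40.56 s
t_ret = A_ann·L/Q = 25.00 s
t_cycle = t_ext + t_ret

t ≈ 65.6 s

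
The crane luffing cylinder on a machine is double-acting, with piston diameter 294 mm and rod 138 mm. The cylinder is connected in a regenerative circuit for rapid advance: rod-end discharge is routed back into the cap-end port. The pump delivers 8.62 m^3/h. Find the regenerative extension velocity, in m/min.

In regeneration the rod-end outflow joins the pump flow into the cap end, so the net volume the pump must supply per unit advance equals the rod cross-section area.
Rod cross-section A_rod = π/4 × (138 mm)² = 14960 mm^2
v = Q_pump / A_rod

v ≈ 9.61 m/min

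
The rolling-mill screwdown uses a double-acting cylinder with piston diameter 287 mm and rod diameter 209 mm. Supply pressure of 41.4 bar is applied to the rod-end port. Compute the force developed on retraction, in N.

Rod-side annular area A_ann = π/4 × (287² − 209²) = 30390 mm^2
On retraction the pressure acts on the annular area (bore minus rod).
F = P × A_ann

F ≈ 1.26e5 N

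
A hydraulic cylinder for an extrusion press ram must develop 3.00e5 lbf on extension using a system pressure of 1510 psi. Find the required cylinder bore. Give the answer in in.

Extension force acts on the full piston face: F = P × (π/4)D².
D = √(4F / (πP)) = √(4 × 3.00e5 lbf / (π × 1510 psi))

D ≈ 15.9 in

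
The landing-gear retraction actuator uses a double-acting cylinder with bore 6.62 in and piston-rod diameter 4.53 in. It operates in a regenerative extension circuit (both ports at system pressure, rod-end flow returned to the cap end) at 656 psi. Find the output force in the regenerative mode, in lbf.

F ≈ 10600 lbf

With equal pressure on both faces, forces on the annular region cancel; the net push is pressure × rod cross-section.
Rod cross-section A_rod = π/4 × (4.53 in)² = 16.12 in^2
F = P × A_rod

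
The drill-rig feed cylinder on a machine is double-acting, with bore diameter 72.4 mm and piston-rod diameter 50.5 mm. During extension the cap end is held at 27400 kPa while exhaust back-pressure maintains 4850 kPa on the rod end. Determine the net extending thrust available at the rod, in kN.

Cap-side area A_cap = π/4 × (72.4 mm)² = 4117 mm^2
Rod-side annular area A_ann = π/4 × (72.4² − 50.5²) = 2114 mm^2
Net thrust = P_cap·A_cap − P_rod·A_ann = 112.8 kN − 10.25 kN

F ≈ 103 kN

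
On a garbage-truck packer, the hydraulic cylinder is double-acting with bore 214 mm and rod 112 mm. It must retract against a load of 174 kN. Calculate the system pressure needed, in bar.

Rod-side annular area A_ann = π/4 × (214² − 112²) = 26120 mm^2
Retraction: pressure acts on the annular area.
P = F / A = 174 kN / A

P ≈ 66.6 bar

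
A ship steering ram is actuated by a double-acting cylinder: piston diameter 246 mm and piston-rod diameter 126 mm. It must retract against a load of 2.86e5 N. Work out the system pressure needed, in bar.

Rod-side annular area A_ann = π/4 × (246² − 126²) = 35060 mm^2
Retraction: pressure acts on the annular area.
P = F / A = 2.86e5 N / A

P ≈ 81.6 bar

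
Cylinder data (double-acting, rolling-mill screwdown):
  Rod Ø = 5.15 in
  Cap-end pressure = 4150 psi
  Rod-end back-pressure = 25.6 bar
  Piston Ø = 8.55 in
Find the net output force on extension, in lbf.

Cap-side area A_cap = π/4 × (8.55 in)² = 57.41 in^2
Rod-side annular area A_ann = π/4 × (8.55² − 5.15²) = 36.58 in^2
Net thrust = P_cap·A_cap − P_rod·A_ann = 2.383e5 lbf − 13580 lbf

F ≈ 2.25e5 lbf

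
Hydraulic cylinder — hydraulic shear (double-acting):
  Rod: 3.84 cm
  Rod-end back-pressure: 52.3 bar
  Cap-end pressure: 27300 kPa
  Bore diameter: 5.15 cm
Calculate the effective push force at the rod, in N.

F ≈ 52000 N

Cap-side area A_cap = π/4 × (5.15 cm)² = 20.83 cm^2
Rod-side annular area A_ann = π/4 × (5.15² − 3.84²) = 9.250 cm^2
Net thrust = P_cap·A_cap − P_rod·A_ann = 56870 N − 4838 N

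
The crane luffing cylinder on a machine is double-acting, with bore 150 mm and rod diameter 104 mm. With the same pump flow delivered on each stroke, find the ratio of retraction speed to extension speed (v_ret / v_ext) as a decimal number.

Cap-side area A_cap = π/4 × (150 mm)² = 17670 mm^2
Rod-side annular area A_ann = π/4 × (150² − 104²) = 9177 mm^2
For equal Q, v ∝ 1/A, so v_ret/v_ext = A_cap/A_ann.

v_ret/v_ext ≈ 1.93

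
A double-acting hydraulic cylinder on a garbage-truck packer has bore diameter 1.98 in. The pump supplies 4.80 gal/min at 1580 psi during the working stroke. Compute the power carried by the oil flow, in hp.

W ≈ 4.42 hp

Hydraulic power = P × Q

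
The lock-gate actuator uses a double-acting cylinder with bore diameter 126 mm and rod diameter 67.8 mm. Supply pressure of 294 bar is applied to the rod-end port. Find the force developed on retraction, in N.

F ≈ 2.60e5 N

Rod-side annular area A_ann = π/4 × (126² − 67.8²) = 8859 mm^2
On retraction the pressure acts on the annular area (bore minus rod).
F = P × A_ann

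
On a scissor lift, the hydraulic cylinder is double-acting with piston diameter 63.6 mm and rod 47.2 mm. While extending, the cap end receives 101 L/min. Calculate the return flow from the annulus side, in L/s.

Q_out ≈ 0.756 L/s

Cap-side area A_cap = π/4 × (63.6 mm)² = 3177 mm^2
Rod-side annular area A_ann = π/4 × (63.6² − 47.2²) = 1427 mm^2
Piston speed v = Q_in/A_cap; rod-end outflow Q_out = v × A_ann = Q_in × A_ann/A_cap.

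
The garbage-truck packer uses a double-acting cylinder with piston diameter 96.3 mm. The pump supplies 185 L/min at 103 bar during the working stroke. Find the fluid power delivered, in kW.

W ≈ 31.8 kW

Hydraulic power = P × Q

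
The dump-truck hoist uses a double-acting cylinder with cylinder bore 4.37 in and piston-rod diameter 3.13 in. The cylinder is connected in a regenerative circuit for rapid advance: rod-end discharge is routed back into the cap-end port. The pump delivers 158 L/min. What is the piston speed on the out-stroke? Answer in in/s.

In regeneration the rod-end outflow joins the pump flow into the cap end, so the net volume the pump must supply per unit advance equals the rod cross-section area.
Rod cross-section A_rod = π/4 × (3.13 in)² = 7.694 in^2
v = Q_pump / A_rod

v ≈ 20.9 in/s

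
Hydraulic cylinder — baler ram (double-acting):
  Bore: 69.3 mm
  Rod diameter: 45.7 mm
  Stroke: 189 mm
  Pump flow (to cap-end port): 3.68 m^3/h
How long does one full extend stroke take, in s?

Cap-side area A_cap = π/4 × (69.3 mm)² = 3772 mm^2
Swept volume V = A × L; t = V / Q = A·L / Q

t ≈ 0.697 s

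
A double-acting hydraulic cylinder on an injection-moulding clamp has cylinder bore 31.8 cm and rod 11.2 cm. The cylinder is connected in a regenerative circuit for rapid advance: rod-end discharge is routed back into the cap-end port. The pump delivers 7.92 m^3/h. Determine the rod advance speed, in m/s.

v ≈ 0.223 m/s

In regeneration the rod-end outflow joins the pump flow into the cap end, so the net volume the pump must supply per unit advance equals the rod cross-section area.
Rod cross-section A_rod = π/4 × (11.2 cm)² = 98.52 cm^2
v = Q_pump / A_rod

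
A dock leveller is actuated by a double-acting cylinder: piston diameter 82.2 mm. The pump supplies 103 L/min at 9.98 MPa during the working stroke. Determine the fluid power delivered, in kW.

W ≈ 17.1 kW

Hydraulic power = P × Q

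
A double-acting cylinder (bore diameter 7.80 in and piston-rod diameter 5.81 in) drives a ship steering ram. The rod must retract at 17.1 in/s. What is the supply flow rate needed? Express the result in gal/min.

Q ≈ 94.5 gal/min

Rod-side annular area A_ann = π/4 × (7.80² − 5.81²) = 21.27 in^2
Q = A × v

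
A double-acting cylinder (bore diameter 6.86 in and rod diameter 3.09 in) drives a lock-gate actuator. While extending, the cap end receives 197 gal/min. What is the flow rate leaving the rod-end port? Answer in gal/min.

Cap-side area A_cap = π/4 × (6.86 in)² = 36.96 in^2
Rod-side annular area A_ann = π/4 × (6.86² − 3.09²) = 29.46 in^2
Piston speed v = Q_in/A_cap; rod-end outflow Q_out = v × A_ann = Q_in × A_ann/A_cap.

Q_out ≈ 157 gal/min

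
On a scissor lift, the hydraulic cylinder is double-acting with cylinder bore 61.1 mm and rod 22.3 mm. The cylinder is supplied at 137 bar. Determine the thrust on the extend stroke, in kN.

F ≈ 40.2 kN

Cap-side area A_cap = π/4 × (61.1 mm)² = 2932 mm^2
F = P × A_cap = 137 bar × A_cap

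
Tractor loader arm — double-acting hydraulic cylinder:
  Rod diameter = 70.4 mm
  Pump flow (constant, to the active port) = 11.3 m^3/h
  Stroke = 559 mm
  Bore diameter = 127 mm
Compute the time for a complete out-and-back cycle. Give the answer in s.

Cap-side area A_cap = π/4 × (127 mm)² = 12670 mm^2
Rod-side annular area A_ann = π/4 × (127² − 70.4²) = 8775 mm^2
t_ext = A_cap·L/Q = 2.256 s
t_ret = A_ann·L/Q = 1.563 s
t_cycle = t_ext + t_ret

t ≈ 3.82 s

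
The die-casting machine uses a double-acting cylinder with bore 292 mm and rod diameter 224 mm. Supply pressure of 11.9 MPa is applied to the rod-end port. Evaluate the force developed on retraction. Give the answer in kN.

F ≈ 328 kN

Rod-side annular area A_ann = π/4 × (292² − 224²) = 27560 mm^2
On retraction the pressure acts on the annular area (bore minus rod).
F = P × A_ann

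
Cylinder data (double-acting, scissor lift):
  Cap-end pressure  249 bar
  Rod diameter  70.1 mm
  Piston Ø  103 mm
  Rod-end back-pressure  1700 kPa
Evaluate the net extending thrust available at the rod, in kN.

Cap-side area A_cap = π/4 × (103 mm)² = 8332 mm^2
Rod-side annular area A_ann = π/4 × (103² − 70.1²) = 4473 mm^2
Net thrust = P_cap·A_cap − P_rod·A_ann = 207.5 kN − 7.604 kN

F ≈ 200 kN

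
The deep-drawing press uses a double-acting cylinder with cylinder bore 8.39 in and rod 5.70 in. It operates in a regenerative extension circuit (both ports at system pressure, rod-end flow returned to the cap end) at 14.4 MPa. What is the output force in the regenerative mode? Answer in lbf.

F ≈ 53300 lbf

With equal pressure on both faces, forces on the annular region cancel; the net push is pressure × rod cross-section.
Rod cross-section A_rod = π/4 × (5.70 in)² = 25.52 in^2
F = P × A_rod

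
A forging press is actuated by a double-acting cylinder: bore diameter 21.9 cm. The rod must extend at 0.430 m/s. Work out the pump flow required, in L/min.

Q ≈ 972 L/min

Cap-side area A_cap = π/4 × (21.9 cm)² = 376.7 cm^2
Q = A × v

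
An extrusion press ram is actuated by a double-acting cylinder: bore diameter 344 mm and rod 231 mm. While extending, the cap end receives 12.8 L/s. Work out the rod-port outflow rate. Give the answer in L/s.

Cap-side area A_cap = π/4 × (344 mm)² = 92940 mm^2
Rod-side annular area A_ann = π/4 × (344² − 231²) = 51030 mm^2
Piston speed v = Q_in/A_cap; rod-end outflow Q_out = v × A_ann = Q_in × A_ann/A_cap.

Q_out ≈ 7.03 L/s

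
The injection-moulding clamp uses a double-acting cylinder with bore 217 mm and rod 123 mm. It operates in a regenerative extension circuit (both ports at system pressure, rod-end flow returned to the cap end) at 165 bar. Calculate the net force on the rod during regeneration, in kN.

F ≈ 196 kN

With equal pressure on both faces, forces on the annular region cancel; the net push is pressure × rod cross-section.
Rod cross-section A_rod = π/4 × (123 mm)² = 11880 mm^2
F = P × A_rod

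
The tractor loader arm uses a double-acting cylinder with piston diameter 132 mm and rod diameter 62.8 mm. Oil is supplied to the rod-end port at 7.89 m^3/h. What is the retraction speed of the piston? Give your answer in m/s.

Rod-side annular area A_ann = π/4 × (132² − 62.8²) = 10590 mm^2
Flow into the rod-end port fills the annular volume.
v = Q / A

v ≈ 0.207 m/s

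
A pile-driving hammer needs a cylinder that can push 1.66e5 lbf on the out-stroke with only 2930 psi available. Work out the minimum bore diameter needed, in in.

D ≈ 8.49 in

Extension force acts on the full piston face: F = P × (π/4)D².
D = √(4F / (πP)) = √(4 × 1.66e5 lbf / (π × 2930 psi))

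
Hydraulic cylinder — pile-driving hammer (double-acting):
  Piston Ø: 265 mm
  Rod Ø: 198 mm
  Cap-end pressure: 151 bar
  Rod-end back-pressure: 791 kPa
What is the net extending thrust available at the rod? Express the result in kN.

Cap-side area A_cap = π/4 × (265 mm)² = 55150 mm^2
Rod-side annular area A_ann = π/4 × (265² − 198²) = 24360 mm^2
Net thrust = P_cap·A_cap − P_rod·A_ann = 832.8 kN − 19.27 kN

F ≈ 814 kN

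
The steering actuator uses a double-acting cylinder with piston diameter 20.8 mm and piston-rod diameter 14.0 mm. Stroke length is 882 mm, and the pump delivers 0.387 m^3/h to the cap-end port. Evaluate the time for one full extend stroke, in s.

t ≈ 2.79 s

Cap-side area A_cap = π/4 × (20.8 mm)² = 339.8 mm^2
Swept volume V = A × L; t = V / Q = A·L / Q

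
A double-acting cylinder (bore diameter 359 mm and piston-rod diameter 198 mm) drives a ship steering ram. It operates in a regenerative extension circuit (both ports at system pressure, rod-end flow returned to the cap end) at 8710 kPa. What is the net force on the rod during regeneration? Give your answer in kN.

With equal pressure on both faces, forces on the annular region cancel; the net push is pressure × rod cross-section.
Rod cross-section A_rod = π/4 × (198 mm)² = 30790 mm^2
F = P × A_rod

F ≈ 268 kN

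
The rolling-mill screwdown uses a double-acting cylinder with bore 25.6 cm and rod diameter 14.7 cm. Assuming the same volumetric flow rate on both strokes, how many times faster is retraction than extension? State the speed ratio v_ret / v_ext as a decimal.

v_ret/v_ext ≈ 1.49

Cap-side area A_cap = π/4 × (25.6 cm)² = 514.7 cm^2
Rod-side annular area A_ann = π/4 × (25.6² − 14.7²) = 345.0 cm^2
For equal Q, v ∝ 1/A, so v_ret/v_ext = A_cap/A_ann.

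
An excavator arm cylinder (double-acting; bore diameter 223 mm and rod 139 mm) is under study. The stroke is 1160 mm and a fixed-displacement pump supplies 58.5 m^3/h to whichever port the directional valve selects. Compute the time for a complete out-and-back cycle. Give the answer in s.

t ≈ 4.49 s

Cap-side area A_cap = π/4 × (223 mm)² = 39060 mm^2
Rod-side annular area A_ann = π/4 × (223² − 139²) = 23880 mm^2
t_ext = A_cap·L/Q = 2.788 s
t_ret = A_ann·L/Q = 1.705 s
t_cycle = t_ext + t_ret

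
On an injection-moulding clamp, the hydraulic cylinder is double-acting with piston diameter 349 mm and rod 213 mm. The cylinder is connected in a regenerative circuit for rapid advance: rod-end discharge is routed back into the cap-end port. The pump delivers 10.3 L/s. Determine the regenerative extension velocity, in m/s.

v ≈ 0.289 m/s

In regeneration the rod-end outflow joins the pump flow into the cap end, so the net volume the pump must supply per unit advance equals the rod cross-section area.
Rod cross-section A_rod = π/4 × (213 mm)² = 35630 mm^2
v = Q_pump / A_rod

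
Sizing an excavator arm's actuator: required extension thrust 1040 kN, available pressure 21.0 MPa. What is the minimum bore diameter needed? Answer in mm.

D ≈ 251 mm

Extension force acts on the full piston face: F = P × (π/4)D².
D = √(4F / (πP)) = √(4 × 1040 kN / (π × 21.0 MPa))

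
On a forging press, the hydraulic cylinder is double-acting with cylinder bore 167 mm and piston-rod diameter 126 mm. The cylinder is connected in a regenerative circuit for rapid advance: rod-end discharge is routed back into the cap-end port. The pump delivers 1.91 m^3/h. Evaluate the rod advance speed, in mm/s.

v ≈ 42.6 mm/s

In regeneration the rod-end outflow joins the pump flow into the cap end, so the net volume the pump must supply per unit advance equals the rod cross-section area.
Rod cross-section A_rod = π/4 × (126 mm)² = 12470 mm^2
v = Q_pump / A_rod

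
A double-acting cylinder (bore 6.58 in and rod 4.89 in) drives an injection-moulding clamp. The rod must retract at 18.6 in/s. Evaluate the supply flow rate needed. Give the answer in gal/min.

Q ≈ 73.6 gal/min

Rod-side annular area A_ann = π/4 × (6.58² − 4.89²) = 15.22 in^2
Q = A × v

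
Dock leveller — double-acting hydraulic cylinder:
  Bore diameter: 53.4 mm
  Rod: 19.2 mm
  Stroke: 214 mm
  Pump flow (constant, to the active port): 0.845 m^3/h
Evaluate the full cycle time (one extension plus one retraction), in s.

t ≈ 3.82 s

Cap-side area A_cap = π/4 × (53.4 mm)² = 2240 mm^2
Rod-side annular area A_ann = π/4 × (53.4² − 19.2²) = 1950 mm^2
t_ext = A_cap·L/Q = 2.042 s
t_ret = A_ann·L/Q = 1.778 s
t_cycle = t_ext + t_ret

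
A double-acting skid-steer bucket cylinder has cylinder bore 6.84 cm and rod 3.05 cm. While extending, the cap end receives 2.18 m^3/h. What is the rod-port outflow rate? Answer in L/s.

Q_out ≈ 0.485 L/s

Cap-side area A_cap = π/4 × (6.84 cm)² = 36.75 cm^2
Rod-side annular area A_ann = π/4 × (6.84² − 3.05²) = 29.44 cm^2
Piston speed v = Q_in/A_cap; rod-end outflow Q_out = v × A_ann = Q_in × A_ann/A_cap.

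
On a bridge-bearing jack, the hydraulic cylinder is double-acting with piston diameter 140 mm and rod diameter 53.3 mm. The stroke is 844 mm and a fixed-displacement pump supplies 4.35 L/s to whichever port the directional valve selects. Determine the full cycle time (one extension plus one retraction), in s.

t ≈ 5.54 s

Cap-side area A_cap = π/4 × (140 mm)² = 15390 mm^2
Rod-side annular area A_ann = π/4 × (140² − 53.3²) = 13160 mm^2
t_ext = A_cap·L/Q = 2.987 s
t_ret = A_ann·L/Q = 2.554 s
t_cycle = t_ext + t_ret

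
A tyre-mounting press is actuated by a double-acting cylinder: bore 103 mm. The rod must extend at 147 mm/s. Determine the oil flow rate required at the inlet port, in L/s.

Q ≈ 1.22 L/s

Cap-side area A_cap = π/4 × (103 mm)² = 8332 mm^2
Q = A × v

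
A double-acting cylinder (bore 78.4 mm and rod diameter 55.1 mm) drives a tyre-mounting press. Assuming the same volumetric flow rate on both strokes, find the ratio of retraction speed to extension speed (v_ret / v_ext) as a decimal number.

Cap-side area A_cap = π/4 × (78.4 mm)² = 4827 mm^2
Rod-side annular area A_ann = π/4 × (78.4² − 55.1²) = 2443 mm^2
For equal Q, v ∝ 1/A, so v_ret/v_ext = A_cap/A_ann.

v_ret/v_ext ≈ 1.98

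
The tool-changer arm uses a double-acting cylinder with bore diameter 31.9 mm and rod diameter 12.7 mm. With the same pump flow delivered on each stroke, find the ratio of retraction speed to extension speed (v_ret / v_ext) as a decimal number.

v_ret/v_ext ≈ 1.19

Cap-side area A_cap = π/4 × (31.9 mm)² = 799.2 mm^2
Rod-side annular area A_ann = π/4 × (31.9² − 12.7²) = 672.6 mm^2
For equal Q, v ∝ 1/A, so v_ret/v_ext = A_cap/A_ann.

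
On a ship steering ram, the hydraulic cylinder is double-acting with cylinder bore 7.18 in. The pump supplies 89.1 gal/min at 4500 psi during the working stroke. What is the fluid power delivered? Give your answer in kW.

W ≈ 174 kW

Hydraulic power = P × Q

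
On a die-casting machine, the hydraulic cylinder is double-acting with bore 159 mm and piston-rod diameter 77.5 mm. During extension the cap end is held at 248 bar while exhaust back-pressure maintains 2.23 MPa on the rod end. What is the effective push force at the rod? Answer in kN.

Cap-side area A_cap = π/4 × (159 mm)² = 19860 mm^2
Rod-side annular area A_ann = π/4 × (159² − 77.5²) = 15140 mm^2
Net thrust = P_cap·A_cap − P_rod·A_ann = 492.4 kN − 33.76 kN

F ≈ 459 kN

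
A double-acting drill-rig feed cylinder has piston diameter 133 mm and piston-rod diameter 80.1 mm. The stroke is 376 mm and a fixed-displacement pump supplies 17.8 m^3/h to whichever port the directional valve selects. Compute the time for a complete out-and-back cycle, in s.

Cap-side area A_cap = π/4 × (133 mm)² = 13890 mm^2
Rod-side annular area A_ann = π/4 × (133² − 80.1²) = 8854 mm^2
t_ext = A_cap·L/Q = 1.056 s
t_ret = A_ann·L/Q = 0.6733 s
t_cycle = t_ext + t_ret

t ≈ 1.73 s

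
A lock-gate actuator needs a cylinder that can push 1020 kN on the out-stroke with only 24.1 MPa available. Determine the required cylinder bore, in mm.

D ≈ 232 mm

Extension force acts on the full piston face: F = P × (π/4)D².
D = √(4F / (πP)) = √(4 × 1020 kN / (π × 24.1 MPa))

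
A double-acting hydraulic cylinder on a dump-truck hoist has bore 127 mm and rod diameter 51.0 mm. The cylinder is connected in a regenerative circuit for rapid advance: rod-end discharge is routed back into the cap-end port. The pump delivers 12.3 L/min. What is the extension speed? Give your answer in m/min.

In regeneration the rod-end outflow joins the pump flow into the cap end, so the net volume the pump must supply per unit advance equals the rod cross-section area.
Rod cross-section A_rod = π/4 × (51.0 mm)² = 2043 mm^2
v = Q_pump / A_rod

v ≈ 6.02 m/min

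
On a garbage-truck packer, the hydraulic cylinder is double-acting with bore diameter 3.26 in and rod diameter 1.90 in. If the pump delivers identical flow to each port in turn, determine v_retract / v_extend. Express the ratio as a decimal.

Cap-side area A_cap = π/4 × (3.26 in)² = 8.347 in^2
Rod-side annular area A_ann = π/4 × (3.26² − 1.90²) = 5.512 in^2
For equal Q, v ∝ 1/A, so v_ret/v_ext = A_cap/A_ann.

v_ret/v_ext ≈ 1.51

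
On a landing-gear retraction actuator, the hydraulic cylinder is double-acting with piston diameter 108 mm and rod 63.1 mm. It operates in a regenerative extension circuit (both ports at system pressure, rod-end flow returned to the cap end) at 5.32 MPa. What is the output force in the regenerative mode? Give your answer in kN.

With equal pressure on both faces, forces on the annular region cancel; the net push is pressure × rod cross-section.
Rod cross-section A_rod = π/4 × (63.1 mm)² = 3127 mm^2
F = P × A_rod

F ≈ 16.6 kN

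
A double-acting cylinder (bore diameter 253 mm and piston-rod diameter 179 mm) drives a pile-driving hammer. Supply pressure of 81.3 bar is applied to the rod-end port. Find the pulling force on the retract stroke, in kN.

Rod-side annular area A_ann = π/4 × (253² − 179²) = 25110 mm^2
On retraction the pressure acts on the annular area (bore minus rod).
F = P × A_ann

F ≈ 204 kN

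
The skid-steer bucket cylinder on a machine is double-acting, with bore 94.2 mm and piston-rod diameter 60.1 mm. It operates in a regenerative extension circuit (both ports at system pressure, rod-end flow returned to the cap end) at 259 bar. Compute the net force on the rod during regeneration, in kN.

With equal pressure on both faces, forces on the annular region cancel; the net push is pressure × rod cross-section.
Rod cross-section A_rod = π/4 × (60.1 mm)² = 2837 mm^2
F = P × A_rod

F ≈ 73.5 kN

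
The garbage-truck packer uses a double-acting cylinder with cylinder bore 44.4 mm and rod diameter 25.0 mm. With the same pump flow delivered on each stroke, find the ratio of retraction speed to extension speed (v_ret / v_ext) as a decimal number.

Cap-side area A_cap = π/4 × (44.4 mm)² = 1548 mm^2
Rod-side annular area A_ann = π/4 × (44.4² − 25.0²) = 1057 mm^2
For equal Q, v ∝ 1/A, so v_ret/v_ext = A_cap/A_ann.

v_ret/v_ext ≈ 1.46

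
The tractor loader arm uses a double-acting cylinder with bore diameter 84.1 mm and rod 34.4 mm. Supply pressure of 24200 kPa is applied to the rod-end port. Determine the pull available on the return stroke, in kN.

Rod-side annular area A_ann = π/4 × (84.1² − 34.4²) = 4626 mm^2
On retraction the pressure acts on the annular area (bore minus rod).
F = P × A_ann

F ≈ 112 kN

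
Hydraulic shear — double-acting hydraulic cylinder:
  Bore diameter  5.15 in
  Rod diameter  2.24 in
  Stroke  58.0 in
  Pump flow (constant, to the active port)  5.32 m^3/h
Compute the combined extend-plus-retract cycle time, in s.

t ≈ 24.3 s

Cap-side area A_cap = π/4 × (5.15 in)² = 20.83 in^2
Rod-side annular area A_ann = π/4 × (5.15² − 2.24²) = 16.89 in^2
t_ext = A_cap·L/Q = 13.40 s
t_ret = A_ann·L/Q = 10.86 s
t_cycle = t_ext + t_ret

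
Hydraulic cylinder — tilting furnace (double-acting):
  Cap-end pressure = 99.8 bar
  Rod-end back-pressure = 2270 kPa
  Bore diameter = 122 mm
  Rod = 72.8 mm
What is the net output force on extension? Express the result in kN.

F ≈ 99.6 kN

Cap-side area A_cap = π/4 × (122 mm)² = 11690 mm^2
Rod-side annular area A_ann = π/4 × (122² − 72.8²) = 7527 mm^2
Net thrust = P_cap·A_cap − P_rod·A_ann = 116.7 kN − 17.09 kN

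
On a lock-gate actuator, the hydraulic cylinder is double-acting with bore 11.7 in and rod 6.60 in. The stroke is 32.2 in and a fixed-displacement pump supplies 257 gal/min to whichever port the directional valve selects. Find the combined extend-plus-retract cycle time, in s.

t ≈ 5.88 s

Cap-side area A_cap = π/4 × (11.7 in)² = 107.5 in^2
Rod-side annular area A_ann = π/4 × (11.7² − 6.60²) = 73.30 in^2
t_ext = A_cap·L/Q = 3.499 s
t_ret = A_ann·L/Q = 2.385 s
t_cycle = t_ext + t_ret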